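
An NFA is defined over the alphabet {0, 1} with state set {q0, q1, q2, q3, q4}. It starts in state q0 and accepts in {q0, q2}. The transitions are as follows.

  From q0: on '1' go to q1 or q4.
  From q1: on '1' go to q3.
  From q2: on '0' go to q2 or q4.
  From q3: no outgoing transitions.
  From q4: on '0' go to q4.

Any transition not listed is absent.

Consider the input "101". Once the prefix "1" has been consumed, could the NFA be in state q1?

Yes

Start in {q0}.
Read '1': q0→{q1, q4}; now {q1, q4}.
State q1 is in {q1, q4}.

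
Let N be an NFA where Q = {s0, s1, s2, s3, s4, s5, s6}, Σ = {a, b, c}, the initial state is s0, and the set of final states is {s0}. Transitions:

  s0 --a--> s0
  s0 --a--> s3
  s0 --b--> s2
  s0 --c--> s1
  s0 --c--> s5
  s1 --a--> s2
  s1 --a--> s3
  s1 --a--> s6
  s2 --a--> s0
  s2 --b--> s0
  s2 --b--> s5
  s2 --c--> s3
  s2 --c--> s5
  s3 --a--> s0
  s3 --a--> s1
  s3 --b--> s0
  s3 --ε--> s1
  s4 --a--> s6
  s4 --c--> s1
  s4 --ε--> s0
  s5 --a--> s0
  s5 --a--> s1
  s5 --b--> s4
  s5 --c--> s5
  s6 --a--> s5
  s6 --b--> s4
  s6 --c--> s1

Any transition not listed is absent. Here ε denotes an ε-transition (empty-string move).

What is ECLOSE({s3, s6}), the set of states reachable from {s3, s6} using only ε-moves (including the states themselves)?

Begin with {s3, s6}.
ε-move s3 → s1; add s1.

{s1, s3, s6}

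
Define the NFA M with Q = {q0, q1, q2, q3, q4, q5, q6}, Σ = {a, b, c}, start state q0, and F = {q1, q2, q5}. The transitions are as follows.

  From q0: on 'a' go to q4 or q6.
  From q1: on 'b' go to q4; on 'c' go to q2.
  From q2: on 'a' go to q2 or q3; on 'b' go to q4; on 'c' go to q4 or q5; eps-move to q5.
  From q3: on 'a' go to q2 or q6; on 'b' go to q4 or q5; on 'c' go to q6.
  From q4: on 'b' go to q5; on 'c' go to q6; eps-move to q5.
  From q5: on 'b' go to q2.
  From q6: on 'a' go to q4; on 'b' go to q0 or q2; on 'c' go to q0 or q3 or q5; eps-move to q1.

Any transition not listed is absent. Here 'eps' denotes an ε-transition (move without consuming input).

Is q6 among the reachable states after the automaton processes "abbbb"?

Start in {q0}.
Read 'a': {q0} → {q1, q4, q5, q6}.
Read 'b': {q1, q4, q5, q6} → {q0, q2, q4, q5}.
Read 'b': {q0, q2, q4, q5} → {q2, q4, q5}.
Read 'b': {q2, q4, q5} → {q2, q4, q5}.
Read 'b': {q2, q4, q5} → {q2, q4, q5}.
State q6 is not in {q2, q4, q5}.

No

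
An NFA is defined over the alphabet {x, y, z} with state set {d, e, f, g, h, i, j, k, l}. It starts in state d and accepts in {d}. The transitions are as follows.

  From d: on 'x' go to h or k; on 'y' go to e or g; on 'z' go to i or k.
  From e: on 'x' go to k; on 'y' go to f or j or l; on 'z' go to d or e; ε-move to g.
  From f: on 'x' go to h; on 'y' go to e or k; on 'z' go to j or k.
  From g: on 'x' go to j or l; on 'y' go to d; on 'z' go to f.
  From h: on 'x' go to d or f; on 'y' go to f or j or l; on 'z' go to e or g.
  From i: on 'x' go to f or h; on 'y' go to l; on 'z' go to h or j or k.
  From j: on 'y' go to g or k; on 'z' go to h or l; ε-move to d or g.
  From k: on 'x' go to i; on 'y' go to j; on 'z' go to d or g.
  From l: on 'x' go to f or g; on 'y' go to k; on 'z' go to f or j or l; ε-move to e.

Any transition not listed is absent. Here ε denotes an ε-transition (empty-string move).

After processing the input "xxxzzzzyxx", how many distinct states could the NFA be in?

Start in {d}.
Read 'x': {d} → {h, k}.
Read 'x': {h, k} → {d, f, i}.
Read 'x': {d, f, i} → {f, h, k}.
Read 'z': {f, h, k} → {d, e, g, j, k}.
Read 'z': {d, e, g, j, k} → {d, e, f, g, h, i, k, l}.
Read 'z': {d, e, f, g, h, i, k, l} → {d, e, f, g, h, i, j, k, l}.
Read 'z': {d, e, f, g, h, i, j, k, l} → {d, e, f, g, h, i, j, k, l}.
Read 'y': {d, e, f, g, h, i, j, k, l} → {d, e, f, g, j, k, l}.
Read 'x': {d, e, f, g, j, k, l} → {d, e, f, g, h, i, j, k, l}.
Read 'x': {d, e, f, g, h, i, j, k, l} → {d, e, f, g, h, i, j, k, l}.
That set has 9 states.

9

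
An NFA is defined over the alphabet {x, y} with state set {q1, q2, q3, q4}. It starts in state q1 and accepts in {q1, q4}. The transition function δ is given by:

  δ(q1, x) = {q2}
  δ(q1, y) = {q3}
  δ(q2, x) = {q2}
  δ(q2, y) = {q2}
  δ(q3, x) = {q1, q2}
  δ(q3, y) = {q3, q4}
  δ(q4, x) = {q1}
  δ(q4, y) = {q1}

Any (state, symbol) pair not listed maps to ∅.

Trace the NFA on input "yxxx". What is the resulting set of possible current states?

Start in {q1}.
Read 'y': {q1} → {q3}.
Read 'x': {q3} → {q1, q2}.
Read 'x': {q1, q2} → {q2}.
Read 'x': {q2} → {q2}.

{q2}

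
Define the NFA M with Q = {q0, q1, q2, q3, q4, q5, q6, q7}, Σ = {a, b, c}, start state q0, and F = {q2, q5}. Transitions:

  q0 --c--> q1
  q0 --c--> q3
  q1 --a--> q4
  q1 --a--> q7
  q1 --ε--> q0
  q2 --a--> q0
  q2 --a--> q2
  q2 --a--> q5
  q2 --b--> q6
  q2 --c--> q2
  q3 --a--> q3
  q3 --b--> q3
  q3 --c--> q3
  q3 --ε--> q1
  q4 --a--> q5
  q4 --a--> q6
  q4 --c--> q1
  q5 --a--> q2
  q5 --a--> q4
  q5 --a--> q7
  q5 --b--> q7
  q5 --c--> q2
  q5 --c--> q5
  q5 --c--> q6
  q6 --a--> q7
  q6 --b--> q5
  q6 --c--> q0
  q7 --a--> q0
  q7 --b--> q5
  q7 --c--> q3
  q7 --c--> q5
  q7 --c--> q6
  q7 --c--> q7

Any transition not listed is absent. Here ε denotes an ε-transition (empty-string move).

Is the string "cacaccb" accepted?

Yes

Start in {q0}.
Read 'c': {q0} → {q0, q1, q3}.
Read 'a': {q0, q1, q3} → {q0, q1, q3, q4, q7}.
Read 'c': {q0, q1, q3, q4, q7} → {q0, q1, q3, q5, q6, q7}.
Read 'a': {q0, q1, q3, q5, q6, q7} → {q0, q1, q2, q3, q4, q7}.
Read 'c': {q0, q1, q2, q3, q4, q7} → {q0, q1, q2, q3, q5, q6, q7}.
Read 'c': {q0, q1, q2, q3, q5, q6, q7} → {q0, q1, q2, q3, q5, q6, q7}.
Read 'b': {q0, q1, q2, q3, q5, q6, q7} → {q0, q1, q3, q5, q6, q7}.
The final set {q0, q1, q3, q5, q6, q7} contains the accepting state q5.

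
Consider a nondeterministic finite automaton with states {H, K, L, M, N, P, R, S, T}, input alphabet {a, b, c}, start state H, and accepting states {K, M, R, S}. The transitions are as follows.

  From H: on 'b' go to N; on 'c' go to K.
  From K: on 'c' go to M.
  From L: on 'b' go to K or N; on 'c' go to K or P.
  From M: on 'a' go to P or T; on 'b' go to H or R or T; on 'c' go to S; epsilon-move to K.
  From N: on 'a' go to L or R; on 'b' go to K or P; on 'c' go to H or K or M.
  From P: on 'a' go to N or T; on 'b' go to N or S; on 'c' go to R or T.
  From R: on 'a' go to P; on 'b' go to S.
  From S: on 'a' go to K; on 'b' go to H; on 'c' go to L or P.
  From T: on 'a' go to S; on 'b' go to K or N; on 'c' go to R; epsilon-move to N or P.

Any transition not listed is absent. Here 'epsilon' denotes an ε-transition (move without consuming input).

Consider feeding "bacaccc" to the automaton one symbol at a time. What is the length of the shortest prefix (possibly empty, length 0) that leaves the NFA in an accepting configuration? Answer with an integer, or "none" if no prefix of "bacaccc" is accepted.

2

Start in {H}.
Read 'b': {H} → {N}.
Read 'a': {N} → {L, R}.
None of the earlier sets intersect F, but {L, R} does.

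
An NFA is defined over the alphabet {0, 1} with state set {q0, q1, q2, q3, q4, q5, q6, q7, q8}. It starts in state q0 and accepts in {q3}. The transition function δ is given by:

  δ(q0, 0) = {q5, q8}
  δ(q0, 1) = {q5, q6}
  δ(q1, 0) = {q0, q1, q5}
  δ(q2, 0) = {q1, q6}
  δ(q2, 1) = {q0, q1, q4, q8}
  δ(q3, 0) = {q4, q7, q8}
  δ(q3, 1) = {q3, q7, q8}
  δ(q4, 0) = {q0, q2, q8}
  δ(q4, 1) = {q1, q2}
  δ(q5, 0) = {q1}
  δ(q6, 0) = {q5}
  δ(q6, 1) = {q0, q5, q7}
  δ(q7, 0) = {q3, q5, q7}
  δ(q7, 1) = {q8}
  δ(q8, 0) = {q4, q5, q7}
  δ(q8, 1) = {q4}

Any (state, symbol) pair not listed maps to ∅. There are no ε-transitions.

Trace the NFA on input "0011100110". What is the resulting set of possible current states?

{q0, q1, q2, q3, q4, q5, q6, q7, q8}

Start in {q0}.
Read '0': q0→{q5, q8}; now {q5, q8}.
Read '0': q5→{q1}, q8→{q4, q5, q7}; now {q1, q4, q5, q7}.
Read '1': q1→∅, q4→{q1, q2}, q5→∅, q7→{q8}; now {q1, q2, q8}.
Read '1': q1→∅, q2→{q0, q1, q4, q8}, q8→{q4}; now {q0, q1, q4, q8}.
Read '1': q0→{q5, q6}, q1→∅, q4→{q1, q2}, q8→{q4}; now {q1, q2, q4, q5, q6}.
Read '0': q1→{q0, q1, q5}, q2→{q1, q6}, q4→{q0, q2, q8}, q5→{q1}, q6→{q5}; now {q0, q1, q2, q5, q6, q8}.
Read '0': q0→{q5, q8}, q1→{q0, q1, q5}, q2→{q1, q6}, q5→{q1}, q6→{q5}, q8→{q4, q5, q7}; now {q0, q1, q4, q5, q6, q7, q8}.
Read '1': q0→{q5, q6}, q1→∅, q4→{q1, q2}, q5→∅, q6→{q0, q5, q7}, q7→{q8}, q8→{q4}; now {q0, q1, q2, q4, q5, q6, q7, q8}.
Read '1': q0→{q5, q6}, q1→∅, q2→{q0, q1, q4, q8}, q4→{q1, q2}, q5→∅, q6→{q0, q5, q7}, q7→{q8}, q8→{q4}; now {q0, q1, q2, q4, q5, q6, q7, q8}.
Read '0': q0→{q5, q8}, q1→{q0, q1, q5}, q2→{q1, q6}, q4→{q0, q2, q8}, q5→{q1}, q6→{q5}, q7→{q3, q5, q7}, q8→{q4, q5, q7}; now {q0, q1, q2, q3, q4, q5, q6, q7, q8}.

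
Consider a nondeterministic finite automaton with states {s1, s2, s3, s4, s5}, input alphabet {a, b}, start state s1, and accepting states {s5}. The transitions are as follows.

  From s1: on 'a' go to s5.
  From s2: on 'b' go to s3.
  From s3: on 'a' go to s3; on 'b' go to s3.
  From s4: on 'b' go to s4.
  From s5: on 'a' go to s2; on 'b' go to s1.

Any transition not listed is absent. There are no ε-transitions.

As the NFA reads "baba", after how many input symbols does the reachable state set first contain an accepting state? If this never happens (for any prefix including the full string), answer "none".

none

Start in {s1}.
Read 'b': {s1} → ∅.
The set is empty and remains empty for the remaining 3 symbols.
No reachable set along the way intersects F.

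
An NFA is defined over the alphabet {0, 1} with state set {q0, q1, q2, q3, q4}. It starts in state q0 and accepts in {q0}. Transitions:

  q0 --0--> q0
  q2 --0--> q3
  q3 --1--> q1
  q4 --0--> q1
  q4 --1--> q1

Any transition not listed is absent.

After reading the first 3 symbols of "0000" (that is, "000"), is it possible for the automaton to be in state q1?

No

Start in {q0}.
Read '0': {q0} → {q0}.
Read '0': {q0} → {q0}.
Read '0': {q0} → {q0}.
State q1 is not in {q0}.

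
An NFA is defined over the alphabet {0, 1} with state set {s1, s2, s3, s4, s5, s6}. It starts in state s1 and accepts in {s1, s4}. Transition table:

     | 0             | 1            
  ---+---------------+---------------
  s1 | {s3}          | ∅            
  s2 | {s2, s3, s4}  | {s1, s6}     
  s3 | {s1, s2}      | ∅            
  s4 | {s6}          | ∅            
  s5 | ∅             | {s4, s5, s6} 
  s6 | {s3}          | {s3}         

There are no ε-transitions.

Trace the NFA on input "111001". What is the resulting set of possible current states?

∅

Start in {s1}.
Read '1': {s1} → ∅.
The set is empty and remains empty for the remaining 5 symbols.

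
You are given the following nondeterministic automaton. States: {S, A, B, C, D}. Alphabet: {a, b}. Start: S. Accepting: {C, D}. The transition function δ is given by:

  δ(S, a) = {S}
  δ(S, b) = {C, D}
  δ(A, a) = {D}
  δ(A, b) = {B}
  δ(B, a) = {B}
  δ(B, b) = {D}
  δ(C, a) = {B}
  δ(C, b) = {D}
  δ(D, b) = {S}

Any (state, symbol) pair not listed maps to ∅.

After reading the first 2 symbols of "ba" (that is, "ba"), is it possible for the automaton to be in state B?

Start in {S}.
Read 'b': {S} → {C, D}.
Read 'a': {C, D} → {B}.
State B is in {B}.

Yes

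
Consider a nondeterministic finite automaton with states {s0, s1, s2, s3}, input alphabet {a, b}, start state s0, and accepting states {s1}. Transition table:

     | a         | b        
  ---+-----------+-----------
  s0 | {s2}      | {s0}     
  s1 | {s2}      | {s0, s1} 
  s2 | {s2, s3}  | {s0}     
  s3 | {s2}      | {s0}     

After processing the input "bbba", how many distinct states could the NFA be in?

1

Start in {s0}.
Read 'b': {s0} → {s0}.
Read 'b': {s0} → {s0}.
Read 'b': {s0} → {s0}.
Read 'a': {s0} → {s2}.
That set has 1 state.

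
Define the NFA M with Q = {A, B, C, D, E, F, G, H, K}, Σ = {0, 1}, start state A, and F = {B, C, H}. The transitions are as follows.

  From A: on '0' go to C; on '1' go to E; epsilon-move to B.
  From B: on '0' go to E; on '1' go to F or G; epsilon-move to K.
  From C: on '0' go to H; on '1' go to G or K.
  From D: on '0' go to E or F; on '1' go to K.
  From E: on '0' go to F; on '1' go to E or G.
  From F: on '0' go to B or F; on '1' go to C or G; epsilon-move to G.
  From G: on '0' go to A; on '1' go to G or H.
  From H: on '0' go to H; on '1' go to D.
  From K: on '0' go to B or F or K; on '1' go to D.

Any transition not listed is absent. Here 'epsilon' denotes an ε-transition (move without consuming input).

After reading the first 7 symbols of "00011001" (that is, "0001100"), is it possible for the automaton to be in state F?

Start: ε-closure({A}) = {A, B, K}.
Read '0': A→{C}, B→{E}, K→{B, F, K}; union {B, C, E, F, K}; ε-closure = {B, C, E, F, G, K}.
Read '0': B→{E}, C→{H}, E→{F}, F→{B, F}, G→{A}, K→{B, F, K}; union {A, B, E, F, H, K}; ε-closure = {A, B, E, F, G, H, K}.
Read '0': A→{C}, B→{E}, E→{F}, F→{B, F}, G→{A}, H→{H}, K→{B, F, K}; union {A, B, C, E, F, H, K}; ε-closure = {A, B, C, E, F, G, H, K}.
Read '1': A→{E}, B→{F, G}, C→{G, K}, E→{E, G}, F→{C, G}, G→{G, H}, H→{D}, K→{D}; now {C, D, E, F, G, H, K}.
Read '1': C→{G, K}, D→{K}, E→{E, G}, F→{C, G}, G→{G, H}, H→{D}, K→{D}; now {C, D, E, G, H, K}.
Read '0': C→{H}, D→{E, F}, E→{F}, G→{A}, H→{H}, K→{B, F, K}; union {A, B, E, F, H, K}; ε-closure = {A, B, E, F, G, H, K}.
Read '0': A→{C}, B→{E}, E→{F}, F→{B, F}, G→{A}, H→{H}, K→{B, F, K}; union {A, B, C, E, F, H, K}; ε-closure = {A, B, C, E, F, G, H, K}.
State F is in {A, B, C, E, F, G, H, K}.

Yes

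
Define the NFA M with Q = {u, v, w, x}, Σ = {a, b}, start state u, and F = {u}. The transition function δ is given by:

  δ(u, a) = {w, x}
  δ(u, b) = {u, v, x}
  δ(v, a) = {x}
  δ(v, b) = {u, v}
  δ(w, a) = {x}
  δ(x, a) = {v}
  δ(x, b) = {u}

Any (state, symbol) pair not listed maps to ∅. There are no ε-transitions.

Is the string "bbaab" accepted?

Yes

Start in {u}.
Read 'b': {u} → {u, v, x}.
Read 'b': {u, v, x} → {u, v, x}.
Read 'a': {u, v, x} → {v, w, x}.
Read 'a': {v, w, x} → {v, x}.
Read 'b': {v, x} → {u, v}.
The final set {u, v} contains the accepting state u.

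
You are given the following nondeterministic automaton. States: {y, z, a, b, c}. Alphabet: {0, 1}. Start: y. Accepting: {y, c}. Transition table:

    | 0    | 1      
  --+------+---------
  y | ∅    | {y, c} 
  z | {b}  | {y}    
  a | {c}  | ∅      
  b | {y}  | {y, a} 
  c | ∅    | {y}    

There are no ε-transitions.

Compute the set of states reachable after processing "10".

Start in {y}.
Read '1': {y} → {y, c}.
Read '0': {y, c} → ∅.

∅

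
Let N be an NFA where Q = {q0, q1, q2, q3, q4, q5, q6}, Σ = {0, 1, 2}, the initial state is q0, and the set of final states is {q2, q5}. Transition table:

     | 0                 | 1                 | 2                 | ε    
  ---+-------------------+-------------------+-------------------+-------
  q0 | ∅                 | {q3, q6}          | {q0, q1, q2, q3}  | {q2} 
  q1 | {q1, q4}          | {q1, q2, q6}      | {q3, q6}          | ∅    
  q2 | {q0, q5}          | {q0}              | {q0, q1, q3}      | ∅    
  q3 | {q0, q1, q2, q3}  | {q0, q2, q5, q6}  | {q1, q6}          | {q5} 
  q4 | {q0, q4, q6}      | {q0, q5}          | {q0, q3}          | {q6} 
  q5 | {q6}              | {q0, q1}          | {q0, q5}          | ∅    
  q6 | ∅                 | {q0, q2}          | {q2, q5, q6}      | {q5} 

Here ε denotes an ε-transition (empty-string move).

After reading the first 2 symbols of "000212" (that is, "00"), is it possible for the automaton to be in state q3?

Start: ε-closure({q0}) = {q0, q2}.
Read '0': {q0, q2} → {q0, q2, q5}.
Read '0': {q0, q2, q5} → {q0, q2, q5, q6}.
State q3 is not in {q0, q2, q5, q6}.

No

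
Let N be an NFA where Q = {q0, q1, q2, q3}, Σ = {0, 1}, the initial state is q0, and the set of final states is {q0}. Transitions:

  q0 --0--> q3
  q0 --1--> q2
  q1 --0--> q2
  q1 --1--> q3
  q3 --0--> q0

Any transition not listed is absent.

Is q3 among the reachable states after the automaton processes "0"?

Start in {q0}.
Read '0': q0→{q3}; now {q3}.
State q3 is in {q3}.

Yes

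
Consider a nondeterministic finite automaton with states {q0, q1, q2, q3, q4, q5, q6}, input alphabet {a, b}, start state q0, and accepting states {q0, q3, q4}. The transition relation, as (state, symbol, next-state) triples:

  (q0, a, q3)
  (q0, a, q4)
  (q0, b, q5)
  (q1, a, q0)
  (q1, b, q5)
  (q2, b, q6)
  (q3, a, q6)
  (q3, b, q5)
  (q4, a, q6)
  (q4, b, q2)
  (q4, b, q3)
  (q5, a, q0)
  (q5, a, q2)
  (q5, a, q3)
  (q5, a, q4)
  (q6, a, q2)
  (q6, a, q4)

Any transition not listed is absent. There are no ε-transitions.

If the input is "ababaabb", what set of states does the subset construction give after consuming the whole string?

Start in {q0}.
Read 'a': q0→{q3, q4}; now {q3, q4}.
Read 'b': q3→{q5}, q4→{q2, q3}; now {q2, q3, q5}.
Read 'a': q2→∅, q3→{q6}, q5→{q0, q2, q3, q4}; now {q0, q2, q3, q4, q6}.
Read 'b': q0→{q5}, q2→{q6}, q3→{q5}, q4→{q2, q3}, q6→∅; now {q2, q3, q5, q6}.
Read 'a': q2→∅, q3→{q6}, q5→{q0, q2, q3, q4}, q6→{q2, q4}; now {q0, q2, q3, q4, q6}.
Read 'a': q0→{q3, q4}, q2→∅, q3→{q6}, q4→{q6}, q6→{q2, q4}; now {q2, q3, q4, q6}.
Read 'b': q2→{q6}, q3→{q5}, q4→{q2, q3}, q6→∅; now {q2, q3, q5, q6}.
Read 'b': q2→{q6}, q3→{q5}, q5→∅, q6→∅; now {q5, q6}.

{q5, q6}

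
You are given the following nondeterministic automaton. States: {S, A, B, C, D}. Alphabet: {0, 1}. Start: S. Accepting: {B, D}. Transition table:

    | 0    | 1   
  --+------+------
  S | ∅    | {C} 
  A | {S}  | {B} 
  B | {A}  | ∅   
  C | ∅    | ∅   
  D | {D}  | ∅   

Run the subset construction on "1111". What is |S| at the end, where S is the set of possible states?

Start in {S}.
Read '1': S→{C}; now {C}.
Read '1': C→∅; now ∅.
The set is empty and remains empty for the remaining 2 symbols.
That set has 0 states.

0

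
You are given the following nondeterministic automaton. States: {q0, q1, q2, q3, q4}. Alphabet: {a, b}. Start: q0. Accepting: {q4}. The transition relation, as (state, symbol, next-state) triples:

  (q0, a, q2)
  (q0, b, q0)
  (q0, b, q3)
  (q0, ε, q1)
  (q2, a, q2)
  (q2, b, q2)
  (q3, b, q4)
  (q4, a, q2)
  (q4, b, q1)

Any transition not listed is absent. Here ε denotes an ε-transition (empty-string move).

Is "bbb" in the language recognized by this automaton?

Yes

Start: ε-closure({q0}) = {q0, q1}.
Read 'b': q0→{q0, q3}, q1→∅; union {q0, q3}; ε-closure = {q0, q1, q3}.
Read 'b': q0→{q0, q3}, q1→∅, q3→{q4}; union {q0, q3, q4}; ε-closure = {q0, q1, q3, q4}.
Read 'b': q0→{q0, q3}, q1→∅, q3→{q4}, q4→{q1}; now {q0, q1, q3, q4}.
The final set {q0, q1, q3, q4} contains the accepting state q4.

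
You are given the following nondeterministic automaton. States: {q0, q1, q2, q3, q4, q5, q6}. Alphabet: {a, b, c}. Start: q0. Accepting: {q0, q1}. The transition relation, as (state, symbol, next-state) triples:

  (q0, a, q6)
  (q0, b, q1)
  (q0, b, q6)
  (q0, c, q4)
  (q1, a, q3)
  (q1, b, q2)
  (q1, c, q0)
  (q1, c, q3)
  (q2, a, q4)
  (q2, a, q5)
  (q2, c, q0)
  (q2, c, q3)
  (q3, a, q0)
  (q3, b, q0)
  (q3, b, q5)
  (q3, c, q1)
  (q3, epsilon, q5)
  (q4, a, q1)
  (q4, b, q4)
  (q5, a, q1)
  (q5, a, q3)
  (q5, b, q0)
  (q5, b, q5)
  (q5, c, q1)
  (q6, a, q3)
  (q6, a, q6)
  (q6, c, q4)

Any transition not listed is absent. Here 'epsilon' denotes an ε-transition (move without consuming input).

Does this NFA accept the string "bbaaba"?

Start in {q0}.
Read 'b': {q0} → {q1, q6}.
Read 'b': {q1, q6} → {q2}.
Read 'a': {q2} → {q4, q5}.
Read 'a': {q4, q5} → {q1, q3, q5}.
Read 'b': {q1, q3, q5} → {q0, q2, q5}.
Read 'a': {q0, q2, q5} → {q1, q3, q4, q5, q6}.
The final set {q1, q3, q4, q5, q6} contains the accepting state q1.

Yes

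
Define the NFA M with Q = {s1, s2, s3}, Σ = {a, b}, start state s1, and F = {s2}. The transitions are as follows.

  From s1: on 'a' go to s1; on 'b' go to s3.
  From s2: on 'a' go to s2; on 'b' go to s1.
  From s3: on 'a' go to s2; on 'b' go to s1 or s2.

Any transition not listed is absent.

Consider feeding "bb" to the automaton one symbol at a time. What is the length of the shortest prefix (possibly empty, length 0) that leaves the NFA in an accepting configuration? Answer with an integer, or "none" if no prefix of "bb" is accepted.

2

Start in {s1}.
Read 'b': s1→{s3}; now {s3}.
Read 'b': s3→{s1, s2}; now {s1, s2}.
None of the earlier sets intersect F, but {s1, s2} does.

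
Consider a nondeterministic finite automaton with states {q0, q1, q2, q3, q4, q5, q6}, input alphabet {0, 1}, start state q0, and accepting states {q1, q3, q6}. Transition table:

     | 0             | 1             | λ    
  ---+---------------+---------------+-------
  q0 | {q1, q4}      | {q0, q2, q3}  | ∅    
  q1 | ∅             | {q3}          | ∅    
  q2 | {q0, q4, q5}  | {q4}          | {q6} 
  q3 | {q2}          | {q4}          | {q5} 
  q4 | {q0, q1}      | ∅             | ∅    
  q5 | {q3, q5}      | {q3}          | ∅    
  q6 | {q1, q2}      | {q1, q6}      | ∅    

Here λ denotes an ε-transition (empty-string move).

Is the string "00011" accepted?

Yes

Start in {q0}.
Read '0': {q0} → {q1, q4}.
Read '0': {q1, q4} → {q0, q1}.
Read '0': {q0, q1} → {q1, q4}.
Read '1': {q1, q4} → {q3, q5}.
Read '1': {q3, q5} → {q3, q4, q5}.
The final set {q3, q4, q5} contains the accepting state q3.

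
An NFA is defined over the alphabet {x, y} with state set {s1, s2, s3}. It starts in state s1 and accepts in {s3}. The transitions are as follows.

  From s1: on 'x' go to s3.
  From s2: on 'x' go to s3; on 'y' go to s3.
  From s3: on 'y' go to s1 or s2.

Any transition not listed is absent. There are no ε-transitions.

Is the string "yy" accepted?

No

Start in {s1}.
Read 'y': s1→∅; now ∅.
The set is empty and remains empty for the remaining 1 symbol.
The final set ∅ contains no accepting state.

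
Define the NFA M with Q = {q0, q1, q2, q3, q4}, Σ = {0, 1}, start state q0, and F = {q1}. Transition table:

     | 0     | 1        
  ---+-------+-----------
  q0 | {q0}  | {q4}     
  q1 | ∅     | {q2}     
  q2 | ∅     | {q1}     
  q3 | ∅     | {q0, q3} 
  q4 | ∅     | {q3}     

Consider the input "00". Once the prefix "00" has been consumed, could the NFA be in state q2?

Start in {q0}.
Read '0': {q0} → {q0}.
Read '0': {q0} → {q0}.
State q2 is not in {q0}.

No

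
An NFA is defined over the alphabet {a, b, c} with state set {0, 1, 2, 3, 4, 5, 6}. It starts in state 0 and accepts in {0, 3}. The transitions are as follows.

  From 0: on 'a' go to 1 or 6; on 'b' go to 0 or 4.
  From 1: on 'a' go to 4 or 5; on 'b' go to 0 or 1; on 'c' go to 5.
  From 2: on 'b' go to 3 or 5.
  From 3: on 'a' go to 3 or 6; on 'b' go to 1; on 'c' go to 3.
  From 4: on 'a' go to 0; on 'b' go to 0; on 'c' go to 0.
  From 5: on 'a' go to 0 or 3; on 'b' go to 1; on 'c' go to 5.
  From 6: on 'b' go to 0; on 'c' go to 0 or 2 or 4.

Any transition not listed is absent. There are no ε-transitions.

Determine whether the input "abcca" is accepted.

Yes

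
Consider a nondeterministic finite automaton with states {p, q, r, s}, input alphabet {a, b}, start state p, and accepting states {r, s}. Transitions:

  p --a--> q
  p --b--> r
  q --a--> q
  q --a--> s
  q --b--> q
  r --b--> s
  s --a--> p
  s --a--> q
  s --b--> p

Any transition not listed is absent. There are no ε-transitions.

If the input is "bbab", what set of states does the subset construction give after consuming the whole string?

Start in {p}.
Read 'b': {p} → {r}.
Read 'b': {r} → {s}.
Read 'a': {s} → {p, q}.
Read 'b': {p, q} → {q, r}.

{q, r}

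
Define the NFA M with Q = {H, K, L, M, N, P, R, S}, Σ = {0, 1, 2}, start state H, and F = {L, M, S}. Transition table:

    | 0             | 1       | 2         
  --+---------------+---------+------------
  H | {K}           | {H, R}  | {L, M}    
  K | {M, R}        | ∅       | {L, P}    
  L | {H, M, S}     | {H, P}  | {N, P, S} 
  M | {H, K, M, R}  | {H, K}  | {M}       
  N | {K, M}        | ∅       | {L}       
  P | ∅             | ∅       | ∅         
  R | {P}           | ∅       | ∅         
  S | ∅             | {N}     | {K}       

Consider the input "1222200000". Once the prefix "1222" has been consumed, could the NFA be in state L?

Start in {H}.
Read '1': {H} → {H, R}.
Read '2': {H, R} → {L, M}.
Read '2': {L, M} → {M, N, P, S}.
Read '2': {M, N, P, S} → {K, L, M}.
State L is in {K, L, M}.

Yes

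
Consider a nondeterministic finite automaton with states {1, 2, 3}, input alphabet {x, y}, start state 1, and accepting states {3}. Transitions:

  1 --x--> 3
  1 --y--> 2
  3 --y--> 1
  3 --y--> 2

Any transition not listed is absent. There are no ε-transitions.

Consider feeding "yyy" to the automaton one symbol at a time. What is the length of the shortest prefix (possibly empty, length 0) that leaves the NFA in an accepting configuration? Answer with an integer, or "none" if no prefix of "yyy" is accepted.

none

Start in {1}.
Read 'y': {1} → {2}.
Read 'y': {2} → ∅.
The set is empty and remains empty for the remaining 1 symbol.
No reachable set along the way intersects F.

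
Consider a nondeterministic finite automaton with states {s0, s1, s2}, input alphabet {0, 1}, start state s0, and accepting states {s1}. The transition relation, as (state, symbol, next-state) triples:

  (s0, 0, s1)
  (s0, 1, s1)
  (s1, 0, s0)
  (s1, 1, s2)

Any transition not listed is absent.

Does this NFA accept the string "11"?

Start in {s0}.
Read '1': s0→{s1}; now {s1}.
Read '1': s1→{s2}; now {s2}.
The final set {s2} contains no accepting state.

No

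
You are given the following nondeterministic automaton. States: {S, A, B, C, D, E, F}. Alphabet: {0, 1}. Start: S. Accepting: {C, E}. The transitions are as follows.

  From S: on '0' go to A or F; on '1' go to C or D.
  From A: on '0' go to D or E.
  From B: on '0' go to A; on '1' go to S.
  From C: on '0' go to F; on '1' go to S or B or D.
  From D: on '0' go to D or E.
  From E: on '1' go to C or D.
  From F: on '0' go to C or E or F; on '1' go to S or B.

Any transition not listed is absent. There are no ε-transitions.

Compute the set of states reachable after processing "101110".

{A, D, E, F}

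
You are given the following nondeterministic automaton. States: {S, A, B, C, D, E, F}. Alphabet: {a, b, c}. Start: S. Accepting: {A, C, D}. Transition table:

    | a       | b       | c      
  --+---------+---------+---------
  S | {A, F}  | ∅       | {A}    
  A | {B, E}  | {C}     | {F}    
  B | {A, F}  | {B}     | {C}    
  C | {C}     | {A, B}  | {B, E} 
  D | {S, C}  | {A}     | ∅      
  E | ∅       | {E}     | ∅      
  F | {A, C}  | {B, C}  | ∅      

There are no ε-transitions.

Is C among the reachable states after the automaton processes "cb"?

Yes

Start in {S}.
Read 'c': {S} → {A}.
Read 'b': {A} → {C}.
State C is in {C}.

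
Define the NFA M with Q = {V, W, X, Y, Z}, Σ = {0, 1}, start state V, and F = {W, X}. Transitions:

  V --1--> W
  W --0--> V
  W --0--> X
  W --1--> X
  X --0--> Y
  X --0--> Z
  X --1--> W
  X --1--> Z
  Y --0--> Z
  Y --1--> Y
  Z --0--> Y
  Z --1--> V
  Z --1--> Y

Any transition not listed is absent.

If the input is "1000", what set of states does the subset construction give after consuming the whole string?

{Y, Z}

Start in {V}.
Read '1': V→{W}; now {W}.
Read '0': W→{V, X}; now {V, X}.
Read '0': V→∅, X→{Y, Z}; now {Y, Z}.
Read '0': Y→{Z}, Z→{Y}; now {Y, Z}.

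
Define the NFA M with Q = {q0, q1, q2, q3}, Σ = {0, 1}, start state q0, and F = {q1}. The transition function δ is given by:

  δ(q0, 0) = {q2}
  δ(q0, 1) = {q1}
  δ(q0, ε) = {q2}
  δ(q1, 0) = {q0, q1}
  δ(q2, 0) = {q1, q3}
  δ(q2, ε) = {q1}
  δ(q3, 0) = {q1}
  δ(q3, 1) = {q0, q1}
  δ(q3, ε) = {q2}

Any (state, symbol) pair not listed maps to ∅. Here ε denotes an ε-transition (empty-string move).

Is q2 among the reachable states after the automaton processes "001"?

Start: ε-closure({q0}) = {q0, q1, q2}.
Read '0': {q0, q1, q2} → {q0, q1, q2, q3}.
Read '0': {q0, q1, q2, q3} → {q0, q1, q2, q3}.
Read '1': {q0, q1, q2, q3} → {q0, q1, q2}.
State q2 is in {q0, q1, q2}.

Yes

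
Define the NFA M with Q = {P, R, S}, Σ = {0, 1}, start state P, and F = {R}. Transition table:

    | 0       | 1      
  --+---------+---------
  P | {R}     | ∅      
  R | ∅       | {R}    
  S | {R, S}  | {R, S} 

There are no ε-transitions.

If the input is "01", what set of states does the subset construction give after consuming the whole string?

{R}

Start in {P}.
Read '0': {P} → {R}.
Read '1': {R} → {R}.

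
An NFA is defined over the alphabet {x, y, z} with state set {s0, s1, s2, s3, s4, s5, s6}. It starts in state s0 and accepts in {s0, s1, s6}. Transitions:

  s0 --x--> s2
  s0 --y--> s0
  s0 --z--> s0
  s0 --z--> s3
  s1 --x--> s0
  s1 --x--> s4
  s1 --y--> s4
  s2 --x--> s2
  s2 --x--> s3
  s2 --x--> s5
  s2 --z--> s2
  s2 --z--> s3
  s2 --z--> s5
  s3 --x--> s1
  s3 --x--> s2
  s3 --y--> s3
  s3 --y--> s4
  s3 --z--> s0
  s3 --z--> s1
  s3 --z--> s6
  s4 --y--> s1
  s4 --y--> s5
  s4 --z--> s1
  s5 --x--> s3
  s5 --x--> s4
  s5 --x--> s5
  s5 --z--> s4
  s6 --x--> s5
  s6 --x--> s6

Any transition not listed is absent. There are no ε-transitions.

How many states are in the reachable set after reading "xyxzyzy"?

0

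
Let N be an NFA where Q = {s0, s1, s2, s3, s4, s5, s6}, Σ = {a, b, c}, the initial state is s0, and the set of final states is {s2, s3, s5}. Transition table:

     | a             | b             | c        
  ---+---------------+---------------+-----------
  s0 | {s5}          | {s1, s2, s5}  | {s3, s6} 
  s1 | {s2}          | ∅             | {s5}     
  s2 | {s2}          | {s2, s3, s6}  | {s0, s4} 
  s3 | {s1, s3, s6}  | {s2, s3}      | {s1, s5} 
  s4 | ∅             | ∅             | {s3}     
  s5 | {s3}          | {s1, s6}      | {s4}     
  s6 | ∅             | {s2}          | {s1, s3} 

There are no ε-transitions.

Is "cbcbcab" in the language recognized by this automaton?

Start in {s0}.
Read 'c': s0→{s3, s6}; now {s3, s6}.
Read 'b': s3→{s2, s3}, s6→{s2}; now {s2, s3}.
Read 'c': s2→{s0, s4}, s3→{s1, s5}; now {s0, s1, s4, s5}.
Read 'b': s0→{s1, s2, s5}, s1→∅, s4→∅, s5→{s1, s6}; now {s1, s2, s5, s6}.
Read 'c': s1→{s5}, s2→{s0, s4}, s5→{s4}, s6→{s1, s3}; now {s0, s1, s3, s4, s5}.
Read 'a': s0→{s5}, s1→{s2}, s3→{s1, s3, s6}, s4→∅, s5→{s3}; now {s1, s2, s3, s5, s6}.
Read 'b': s1→∅, s2→{s2, s3, s6}, s3→{s2, s3}, s5→{s1, s6}, s6→{s2}; now {s1, s2, s3, s6}.
The final set {s1, s2, s3, s6} contains the accepting states s2, s3.

Yes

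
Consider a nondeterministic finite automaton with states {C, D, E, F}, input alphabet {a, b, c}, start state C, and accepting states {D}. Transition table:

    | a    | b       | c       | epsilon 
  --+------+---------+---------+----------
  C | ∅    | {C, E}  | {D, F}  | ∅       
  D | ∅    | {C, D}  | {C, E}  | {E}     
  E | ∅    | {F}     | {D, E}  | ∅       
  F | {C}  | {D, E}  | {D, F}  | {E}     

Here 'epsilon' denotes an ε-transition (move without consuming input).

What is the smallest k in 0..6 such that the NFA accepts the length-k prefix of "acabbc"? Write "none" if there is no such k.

none

Start in {C}.
Read 'a': {C} → ∅.
The set is empty and remains empty for the remaining 5 symbols.
No reachable set along the way intersects F.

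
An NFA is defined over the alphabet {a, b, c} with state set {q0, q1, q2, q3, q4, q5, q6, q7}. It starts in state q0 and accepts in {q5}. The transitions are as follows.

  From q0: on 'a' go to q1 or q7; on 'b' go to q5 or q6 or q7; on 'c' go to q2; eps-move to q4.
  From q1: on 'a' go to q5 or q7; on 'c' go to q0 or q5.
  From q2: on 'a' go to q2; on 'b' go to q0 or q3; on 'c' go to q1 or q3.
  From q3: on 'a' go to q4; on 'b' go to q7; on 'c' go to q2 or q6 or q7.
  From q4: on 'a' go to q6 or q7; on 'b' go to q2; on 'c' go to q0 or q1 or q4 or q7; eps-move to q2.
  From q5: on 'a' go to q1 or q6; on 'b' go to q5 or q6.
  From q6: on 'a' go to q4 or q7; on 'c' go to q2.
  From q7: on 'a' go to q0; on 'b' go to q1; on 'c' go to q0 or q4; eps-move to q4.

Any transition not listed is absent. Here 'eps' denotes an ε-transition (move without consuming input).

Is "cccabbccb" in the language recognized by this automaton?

Start: ε-closure({q0}) = {q0, q2, q4}.
Read 'c': q0→{q2}, q2→{q1, q3}, q4→{q0, q1, q4, q7}; now {q0, q1, q2, q3, q4, q7}.
Read 'c': q0→{q2}, q1→{q0, q5}, q2→{q1, q3}, q3→{q2, q6, q7}, q4→{q0, q1, q4, q7}, q7→{q0, q4}; now {q0, q1, q2, q3, q4, q5, q6, q7}.
Read 'c': q0→{q2}, q1→{q0, q5}, q2→{q1, q3}, q3→{q2, q6, q7}, q4→{q0, q1, q4, q7}, q5→∅, q6→{q2}, q7→{q0, q4}; now {q0, q1, q2, q3, q4, q5, q6, q7}.
Read 'a': q0→{q1, q7}, q1→{q5, q7}, q2→{q2}, q3→{q4}, q4→{q6, q7}, q5→{q1, q6}, q6→{q4, q7}, q7→{q0}; now {q0, q1, q2, q4, q5, q6, q7}.
Read 'b': q0→{q5, q6, q7}, q1→∅, q2→{q0, q3}, q4→{q2}, q5→{q5, q6}, q6→∅, q7→{q1}; union {q0, q1, q2, q3, q5, q6, q7}; ε-closure = {q0, q1, q2, q3, q4, q5, q6, q7}.
Read 'b': q0→{q5, q6, q7}, q1→∅, q2→{q0, q3}, q3→{q7}, q4→{q2}, q5→{q5, q6}, q6→∅, q7→{q1}; union {q0, q1, q2, q3, q5, q6, q7}; ε-closure = {q0, q1, q2, q3, q4, q5, q6, q7}.
Read 'c': q0→{q2}, q1→{q0, q5}, q2→{q1, q3}, q3→{q2, q6, q7}, q4→{q0, q1, q4, q7}, q5→∅, q6→{q2}, q7→{q0, q4}; now {q0, q1, q2, q3, q4, q5, q6, q7}.
Read 'c': q0→{q2}, q1→{q0, q5}, q2→{q1, q3}, q3→{q2, q6, q7}, q4→{q0, q1, q4, q7}, q5→∅, q6→{q2}, q7→{q0, q4}; now {q0, q1, q2, q3, q4, q5, q6, q7}.
Read 'b': q0→{q5, q6, q7}, q1→∅, q2→{q0, q3}, q3→{q7}, q4→{q2}, q5→{q5, q6}, q6→∅, q7→{q1}; union {q0, q1, q2, q3, q5, q6, q7}; ε-closure = {q0, q1, q2, q3, q4, q5, q6, q7}.
The final set {q0, q1, q2, q3, q4, q5, q6, q7} contains the accepting state q5.

Yes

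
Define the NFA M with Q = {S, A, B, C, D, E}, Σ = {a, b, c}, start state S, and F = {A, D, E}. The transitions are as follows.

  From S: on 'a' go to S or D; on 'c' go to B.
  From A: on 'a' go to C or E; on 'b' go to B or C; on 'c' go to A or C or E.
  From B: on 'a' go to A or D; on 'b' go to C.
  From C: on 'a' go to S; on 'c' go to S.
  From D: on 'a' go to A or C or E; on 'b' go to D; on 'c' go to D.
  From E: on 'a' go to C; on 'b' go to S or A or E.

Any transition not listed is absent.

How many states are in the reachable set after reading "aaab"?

6

Start in {S}.
Read 'a': S→{S, D}; now {S, D}.
Read 'a': S→{S, D}, D→{A, C, E}; now {S, A, C, D, E}.
Read 'a': S→{S, D}, A→{C, E}, C→{S}, D→{A, C, E}, E→{C}; now {S, A, C, D, E}.
Read 'b': S→∅, A→{B, C}, C→∅, D→{D}, E→{S, A, E}; now {S, A, B, C, D, E}.
That set has 6 states.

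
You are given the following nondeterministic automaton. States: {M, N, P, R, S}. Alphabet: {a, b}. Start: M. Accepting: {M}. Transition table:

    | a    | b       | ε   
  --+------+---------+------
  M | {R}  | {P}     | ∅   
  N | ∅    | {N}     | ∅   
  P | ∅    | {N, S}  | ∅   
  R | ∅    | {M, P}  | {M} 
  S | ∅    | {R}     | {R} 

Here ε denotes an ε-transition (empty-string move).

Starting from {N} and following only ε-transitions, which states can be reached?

{N}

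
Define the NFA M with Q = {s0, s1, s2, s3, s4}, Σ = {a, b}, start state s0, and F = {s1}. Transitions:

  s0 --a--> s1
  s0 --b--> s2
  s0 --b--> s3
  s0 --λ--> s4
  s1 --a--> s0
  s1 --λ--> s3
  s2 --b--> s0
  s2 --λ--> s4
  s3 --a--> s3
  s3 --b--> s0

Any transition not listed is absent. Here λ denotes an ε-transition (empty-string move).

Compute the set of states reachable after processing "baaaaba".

{s1, s3}

Start: ε-closure({s0}) = {s0, s4}.
Read 'b': s0→{s2, s3}, s4→∅; union {s2, s3}; ε-closure = {s2, s3, s4}.
Read 'a': s2→∅, s3→{s3}, s4→∅; now {s3}.
Read 'a': s3→{s3}; now {s3}.
Read 'a': s3→{s3}; now {s3}.
Read 'a': s3→{s3}; now {s3}.
Read 'b': s3→{s0}; union {s0}; ε-closure = {s0, s4}.
Read 'a': s0→{s1}, s4→∅; union {s1}; ε-closure = {s1, s3}.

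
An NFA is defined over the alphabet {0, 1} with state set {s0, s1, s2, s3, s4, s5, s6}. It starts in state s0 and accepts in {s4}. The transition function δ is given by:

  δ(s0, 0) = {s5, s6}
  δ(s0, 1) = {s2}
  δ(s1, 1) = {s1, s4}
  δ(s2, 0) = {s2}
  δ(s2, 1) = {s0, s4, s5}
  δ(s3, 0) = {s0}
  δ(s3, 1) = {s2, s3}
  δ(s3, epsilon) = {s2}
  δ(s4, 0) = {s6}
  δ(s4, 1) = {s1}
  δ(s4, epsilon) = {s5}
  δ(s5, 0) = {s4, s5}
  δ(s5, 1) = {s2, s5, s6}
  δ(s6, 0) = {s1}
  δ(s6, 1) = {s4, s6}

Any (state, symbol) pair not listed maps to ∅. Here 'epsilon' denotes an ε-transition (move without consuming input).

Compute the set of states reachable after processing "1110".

Start in {s0}.
Read '1': s0→{s2}; now {s2}.
Read '1': s2→{s0, s4, s5}; now {s0, s4, s5}.
Read '1': s0→{s2}, s4→{s1}, s5→{s2, s5, s6}; now {s1, s2, s5, s6}.
Read '0': s1→∅, s2→{s2}, s5→{s4, s5}, s6→{s1}; now {s1, s2, s4, s5}.

{s1, s2, s4, s5}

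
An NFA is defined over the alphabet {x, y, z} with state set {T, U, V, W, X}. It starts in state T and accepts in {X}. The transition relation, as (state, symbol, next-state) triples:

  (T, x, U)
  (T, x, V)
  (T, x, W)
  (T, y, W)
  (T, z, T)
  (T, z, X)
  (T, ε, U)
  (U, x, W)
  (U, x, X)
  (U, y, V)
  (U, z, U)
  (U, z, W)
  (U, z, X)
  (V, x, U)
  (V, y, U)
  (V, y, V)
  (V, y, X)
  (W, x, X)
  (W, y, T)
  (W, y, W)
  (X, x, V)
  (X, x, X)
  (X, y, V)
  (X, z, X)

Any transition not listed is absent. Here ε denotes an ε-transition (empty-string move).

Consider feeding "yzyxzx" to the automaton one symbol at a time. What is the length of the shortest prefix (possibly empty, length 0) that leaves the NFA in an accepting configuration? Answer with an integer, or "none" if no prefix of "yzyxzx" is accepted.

none

Start: ε-closure({T}) = {T, U}.
Read 'y': T→{W}, U→{V}; now {V, W}.
Read 'z': V→∅, W→∅; now ∅.
The set is empty and remains empty for the remaining 4 symbols.
No reachable set along the way intersects F.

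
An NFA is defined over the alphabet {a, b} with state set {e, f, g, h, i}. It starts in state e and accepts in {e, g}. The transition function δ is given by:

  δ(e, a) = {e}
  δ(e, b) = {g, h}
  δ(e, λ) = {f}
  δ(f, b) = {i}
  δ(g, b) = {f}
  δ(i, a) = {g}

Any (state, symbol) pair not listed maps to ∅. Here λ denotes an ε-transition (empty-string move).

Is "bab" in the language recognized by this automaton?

No

Start: ε-closure({e}) = {e, f}.
Read 'b': e→{g, h}, f→{i}; now {g, h, i}.
Read 'a': g→∅, h→∅, i→{g}; now {g}.
Read 'b': g→{f}; now {f}.
The final set {f} contains no accepting state.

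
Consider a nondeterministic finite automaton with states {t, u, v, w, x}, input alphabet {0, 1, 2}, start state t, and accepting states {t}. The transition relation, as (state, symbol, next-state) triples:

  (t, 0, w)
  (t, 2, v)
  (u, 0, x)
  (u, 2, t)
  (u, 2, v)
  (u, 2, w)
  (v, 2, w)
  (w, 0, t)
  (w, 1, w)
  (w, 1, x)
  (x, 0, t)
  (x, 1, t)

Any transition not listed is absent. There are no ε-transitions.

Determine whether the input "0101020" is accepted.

No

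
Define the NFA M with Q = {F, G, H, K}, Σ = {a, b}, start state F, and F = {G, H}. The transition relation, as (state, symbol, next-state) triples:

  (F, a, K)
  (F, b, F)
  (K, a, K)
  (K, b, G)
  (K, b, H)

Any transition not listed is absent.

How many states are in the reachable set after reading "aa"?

1

Start in {F}.
Read 'a': F→{K}; now {K}.
Read 'a': K→{K}; now {K}.
That set has 1 state.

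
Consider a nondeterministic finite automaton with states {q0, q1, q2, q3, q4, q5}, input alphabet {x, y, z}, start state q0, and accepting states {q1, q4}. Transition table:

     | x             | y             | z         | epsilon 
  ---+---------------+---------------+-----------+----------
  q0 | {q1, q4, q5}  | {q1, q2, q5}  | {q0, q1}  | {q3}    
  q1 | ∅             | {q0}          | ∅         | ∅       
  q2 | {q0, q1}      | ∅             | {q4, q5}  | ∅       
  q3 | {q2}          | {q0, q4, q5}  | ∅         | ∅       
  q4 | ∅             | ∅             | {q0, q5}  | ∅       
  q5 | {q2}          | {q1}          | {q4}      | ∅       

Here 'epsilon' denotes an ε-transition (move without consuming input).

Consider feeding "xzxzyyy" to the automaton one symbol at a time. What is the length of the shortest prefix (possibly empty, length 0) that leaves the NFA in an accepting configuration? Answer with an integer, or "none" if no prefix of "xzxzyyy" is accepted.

Start: ε-closure({q0}) = {q0, q3}.
Read 'x': {q0, q3} → {q1, q2, q4, q5}.
None of the earlier sets intersect F, but {q1, q2, q4, q5} does.

1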